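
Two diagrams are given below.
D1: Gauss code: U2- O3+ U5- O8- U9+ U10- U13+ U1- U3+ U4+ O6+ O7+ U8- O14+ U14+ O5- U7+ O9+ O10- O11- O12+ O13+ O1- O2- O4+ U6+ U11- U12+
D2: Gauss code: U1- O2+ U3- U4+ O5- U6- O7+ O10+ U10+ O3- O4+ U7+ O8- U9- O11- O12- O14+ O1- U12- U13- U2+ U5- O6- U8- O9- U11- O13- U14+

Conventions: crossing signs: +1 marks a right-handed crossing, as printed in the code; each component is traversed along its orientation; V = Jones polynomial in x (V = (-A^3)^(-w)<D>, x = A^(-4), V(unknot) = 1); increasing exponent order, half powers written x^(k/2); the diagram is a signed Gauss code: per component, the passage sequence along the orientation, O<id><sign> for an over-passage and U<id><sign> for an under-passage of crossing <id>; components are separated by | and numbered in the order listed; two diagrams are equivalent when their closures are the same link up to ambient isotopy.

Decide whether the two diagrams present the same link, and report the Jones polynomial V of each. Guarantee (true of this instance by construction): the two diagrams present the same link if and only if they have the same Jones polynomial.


same link: no
V(D1) = x^-2 - x^-1 + 2 - 2x + x^2 - x^3 + x^4  [14 crossings, <D> = A^-10 - A^-6 + A^-2 - 2A^2 + 2A^6 - A^10 + A^14, w = +2]
D2 (bracket A^-4 + A^4 - A^8 + A^12 - A^16; 14 crossings at w = -4): V = -x^-7 + x^-6 - x^-5 + x^-4 + x^-2
note: comparing 2 Jones polynomials yields 2 groups


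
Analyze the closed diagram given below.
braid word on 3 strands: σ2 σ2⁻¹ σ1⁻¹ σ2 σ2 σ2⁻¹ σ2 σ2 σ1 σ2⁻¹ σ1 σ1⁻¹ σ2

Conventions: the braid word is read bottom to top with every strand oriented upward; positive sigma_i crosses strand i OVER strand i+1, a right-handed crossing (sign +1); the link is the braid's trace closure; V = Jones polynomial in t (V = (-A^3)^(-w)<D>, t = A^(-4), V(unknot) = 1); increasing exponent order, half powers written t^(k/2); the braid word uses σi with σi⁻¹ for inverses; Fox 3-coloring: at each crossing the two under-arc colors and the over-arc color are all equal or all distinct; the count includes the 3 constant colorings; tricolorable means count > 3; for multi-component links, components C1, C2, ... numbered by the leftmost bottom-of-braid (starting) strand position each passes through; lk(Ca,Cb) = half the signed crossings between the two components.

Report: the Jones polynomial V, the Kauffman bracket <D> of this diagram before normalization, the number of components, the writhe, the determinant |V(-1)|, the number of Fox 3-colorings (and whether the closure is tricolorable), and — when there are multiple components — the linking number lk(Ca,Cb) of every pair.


V(t) = -t^(1/2) - t^(3/2) - t^(5/2) + t^(9/2)
bracket: -A^-9 + A^-1 + A^3 + A^7, w = +3
2 components, writhe +3, over 13 crossings
lk(C1,C2) = 0
det 0, colorings 27 of 3^13 — tricolorable
observation: free reduction leaves σ1⁻¹ σ2 σ2 σ2 σ1 of the original 13 letters


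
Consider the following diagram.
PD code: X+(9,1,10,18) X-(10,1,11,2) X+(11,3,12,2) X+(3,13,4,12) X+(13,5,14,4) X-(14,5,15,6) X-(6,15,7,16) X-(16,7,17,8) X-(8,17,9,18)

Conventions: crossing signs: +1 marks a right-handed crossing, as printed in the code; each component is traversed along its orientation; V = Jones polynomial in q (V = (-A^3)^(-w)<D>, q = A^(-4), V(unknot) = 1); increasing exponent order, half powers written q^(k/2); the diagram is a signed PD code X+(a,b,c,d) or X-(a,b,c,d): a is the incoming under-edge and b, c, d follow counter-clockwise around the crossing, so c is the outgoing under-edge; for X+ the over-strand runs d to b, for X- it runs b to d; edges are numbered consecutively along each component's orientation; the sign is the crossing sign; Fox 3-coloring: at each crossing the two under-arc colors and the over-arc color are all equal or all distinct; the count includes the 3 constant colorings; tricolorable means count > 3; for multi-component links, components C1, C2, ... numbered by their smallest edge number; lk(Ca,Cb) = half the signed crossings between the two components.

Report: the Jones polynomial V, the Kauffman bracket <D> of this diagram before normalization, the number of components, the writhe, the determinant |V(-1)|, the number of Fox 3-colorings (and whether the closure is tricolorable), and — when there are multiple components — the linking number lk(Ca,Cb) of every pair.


Jones polynomial: V(q) = 1
<D> = -A^-3; writhe -1
components 1, writhe -1 (9 crossings)
3-colorings: 3 of 3^9, det 1 — not tricolorable
note: w = -1 shifts under R1 moves; the (-A^3)^(1) factor cancels that in V


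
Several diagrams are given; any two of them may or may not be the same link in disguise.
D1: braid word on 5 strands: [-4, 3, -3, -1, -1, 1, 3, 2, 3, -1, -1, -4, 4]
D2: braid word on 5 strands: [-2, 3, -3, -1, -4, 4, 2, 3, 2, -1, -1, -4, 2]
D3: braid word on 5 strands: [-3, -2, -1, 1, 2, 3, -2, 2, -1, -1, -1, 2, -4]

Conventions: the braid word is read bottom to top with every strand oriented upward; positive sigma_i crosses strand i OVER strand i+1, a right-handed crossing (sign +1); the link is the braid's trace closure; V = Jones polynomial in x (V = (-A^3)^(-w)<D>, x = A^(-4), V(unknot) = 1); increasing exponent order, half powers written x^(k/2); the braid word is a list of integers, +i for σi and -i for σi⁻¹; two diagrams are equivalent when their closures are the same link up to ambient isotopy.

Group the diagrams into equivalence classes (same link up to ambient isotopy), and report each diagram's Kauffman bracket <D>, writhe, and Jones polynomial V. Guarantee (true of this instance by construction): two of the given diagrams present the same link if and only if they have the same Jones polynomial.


classes: {D1, D2} | {D3}
V(D1) = x^(-7/2) - x^(-5/2) + x^(-3/2) - 2x^(-1/2) - x^(3/2)  [13 crossings, <D> = A^-9 + 2A^-1 - A^3 + A^7 - A^11, w = -1]
D2 (bracket A^-9 + 2A^-1 - A^3 + A^7 - A^11; 13 crossings at w = -1): V = x^(-7/2) - x^(-5/2) + x^(-3/2) - 2x^(-1/2) - x^(3/2)
V(D3) = x^(-9/2) - x^(-5/2) - x^(-3/2) - x^(-1/2)  [13 crossings, <D> = A^-7 + A^-3 + A - A^9, w = -3]
note: comparing 3 Jones polynomials yields 2 groups


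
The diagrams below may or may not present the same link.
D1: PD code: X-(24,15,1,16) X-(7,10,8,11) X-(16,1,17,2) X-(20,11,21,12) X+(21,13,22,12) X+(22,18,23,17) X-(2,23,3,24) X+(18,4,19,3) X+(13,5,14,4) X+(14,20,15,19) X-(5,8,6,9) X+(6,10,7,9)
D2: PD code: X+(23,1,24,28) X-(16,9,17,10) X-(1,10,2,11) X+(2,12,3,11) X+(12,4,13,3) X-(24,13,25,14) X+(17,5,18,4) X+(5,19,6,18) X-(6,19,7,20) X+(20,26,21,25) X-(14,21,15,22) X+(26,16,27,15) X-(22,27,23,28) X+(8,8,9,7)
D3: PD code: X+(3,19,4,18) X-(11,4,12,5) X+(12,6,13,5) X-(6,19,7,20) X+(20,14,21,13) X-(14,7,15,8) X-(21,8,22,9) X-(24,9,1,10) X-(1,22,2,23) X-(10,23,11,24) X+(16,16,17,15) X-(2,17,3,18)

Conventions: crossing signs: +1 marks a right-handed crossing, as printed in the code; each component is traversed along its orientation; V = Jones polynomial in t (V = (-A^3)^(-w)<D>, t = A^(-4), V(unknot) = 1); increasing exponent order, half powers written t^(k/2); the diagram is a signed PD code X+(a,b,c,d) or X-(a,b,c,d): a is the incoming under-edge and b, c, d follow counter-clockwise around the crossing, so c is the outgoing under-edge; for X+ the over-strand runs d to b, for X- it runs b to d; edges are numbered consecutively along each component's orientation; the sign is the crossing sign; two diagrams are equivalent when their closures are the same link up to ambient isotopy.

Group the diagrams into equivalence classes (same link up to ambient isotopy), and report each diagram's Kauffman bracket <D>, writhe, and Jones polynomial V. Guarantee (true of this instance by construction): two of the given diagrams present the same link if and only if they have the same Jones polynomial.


classes: {D1} | {D2} | {D3}
V(D1) = -t^-3 + 2t^-2 - 2t^-1 + 3 - 2t + 2t^2 - t^3  [12 crossings, <D> = -A^-12 + 2A^-8 - 2A^-4 + 3 - 2A^4 + 2A^8 - A^12, w = 0]
V(D2) = t^-2 - t^-1 + 1 - t + t^2  (w +2, c 14, <D> = A^-2 - A^2 + A^6 - A^10 + A^14)
D3 (bracket A^-8 - A^-4 + 2 - A^4 + A^8 - A^12; 12 crossings at w = -4): V = -t^-6 + t^-5 - t^-4 + 2t^-3 - t^-2 + t^-1
note: comparing 3 Jones polynomials yields 3 groups


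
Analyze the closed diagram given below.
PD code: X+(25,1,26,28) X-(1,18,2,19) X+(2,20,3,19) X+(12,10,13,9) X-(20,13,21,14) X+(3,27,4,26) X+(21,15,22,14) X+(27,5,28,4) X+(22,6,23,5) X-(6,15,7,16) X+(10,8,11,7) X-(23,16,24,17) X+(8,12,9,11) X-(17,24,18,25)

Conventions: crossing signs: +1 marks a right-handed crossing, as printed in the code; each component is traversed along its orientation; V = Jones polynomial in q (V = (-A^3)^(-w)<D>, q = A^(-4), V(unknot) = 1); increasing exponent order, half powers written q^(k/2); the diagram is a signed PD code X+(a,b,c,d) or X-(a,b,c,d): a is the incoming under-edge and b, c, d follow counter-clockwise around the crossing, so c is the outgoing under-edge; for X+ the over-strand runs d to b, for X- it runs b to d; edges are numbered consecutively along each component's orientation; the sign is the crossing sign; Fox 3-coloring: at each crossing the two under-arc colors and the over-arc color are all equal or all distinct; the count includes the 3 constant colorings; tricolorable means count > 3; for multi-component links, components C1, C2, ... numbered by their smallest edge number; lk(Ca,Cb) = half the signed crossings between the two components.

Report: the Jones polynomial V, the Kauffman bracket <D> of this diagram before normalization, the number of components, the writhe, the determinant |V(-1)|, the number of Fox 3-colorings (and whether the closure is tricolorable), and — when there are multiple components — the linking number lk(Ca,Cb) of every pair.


V = q^2 + 2q^4 - 2q^5 + q^6 - 2q^7 + q^8
<D> = A^-20 - 2A^-16 + A^-12 - 2A^-8 + 2A^-4 + A^4 (w = +4)
1 component over 14 crossings, w = +4
27 Fox colorings among 3^14, |V(-1)| = 9: tricolorable
why: w = +4 (over 14 crossings) is diagram-only; (-A^3)^(-4) removes it from V


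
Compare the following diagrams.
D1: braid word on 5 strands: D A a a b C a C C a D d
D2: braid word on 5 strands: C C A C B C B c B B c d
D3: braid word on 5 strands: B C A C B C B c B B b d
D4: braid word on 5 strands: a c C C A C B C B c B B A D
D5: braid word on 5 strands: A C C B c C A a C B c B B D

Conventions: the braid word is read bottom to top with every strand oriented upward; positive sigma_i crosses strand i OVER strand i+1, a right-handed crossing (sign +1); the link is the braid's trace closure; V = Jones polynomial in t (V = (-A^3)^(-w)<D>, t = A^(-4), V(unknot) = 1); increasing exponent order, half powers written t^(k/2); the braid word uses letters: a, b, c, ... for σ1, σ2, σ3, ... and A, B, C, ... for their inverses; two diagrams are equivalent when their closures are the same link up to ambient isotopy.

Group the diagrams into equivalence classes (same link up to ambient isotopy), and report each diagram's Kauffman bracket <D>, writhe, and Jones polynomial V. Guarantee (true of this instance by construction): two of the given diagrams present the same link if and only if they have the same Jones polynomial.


grouping into links: {D1} | {D2, D3, D4, D5}
V(D1) = -t^-3 + t^-2 - t^-1 + 3 - t + t^2 - t^3  (w 0, c 12, <D> = -A^-12 + A^-8 - A^-4 + 3 - A^4 + A^8 - A^12)
V(D2) = t^-8 - 2t^-7 + t^-6 - 2t^-5 + 2t^-4 + t^-2  (w -6, c 12, <D> = A^-10 + 2A^-2 - 2A^2 + A^6 - 2A^10 + A^14)
V(D3) = t^-8 - 2t^-7 + t^-6 - 2t^-5 + 2t^-4 + t^-2  (w -6, c 12, <D> = A^-10 + 2A^-2 - 2A^2 + A^6 - 2A^10 + A^14)
V(D4) = t^-8 - 2t^-7 + t^-6 - 2t^-5 + 2t^-4 + t^-2  [14 crossings, <D> = A^-16 + 2A^-8 - 2A^-4 + 1 - 2A^4 + A^8, w = -8]
V(D5) = t^-8 - 2t^-7 + t^-6 - 2t^-5 + 2t^-4 + t^-2  (w -8, c 14, <D> = A^-16 + 2A^-8 - 2A^-4 + 1 - 2A^4 + A^8)
why: 2 classes among 5 diagrams; unequal V(t) rules out equality


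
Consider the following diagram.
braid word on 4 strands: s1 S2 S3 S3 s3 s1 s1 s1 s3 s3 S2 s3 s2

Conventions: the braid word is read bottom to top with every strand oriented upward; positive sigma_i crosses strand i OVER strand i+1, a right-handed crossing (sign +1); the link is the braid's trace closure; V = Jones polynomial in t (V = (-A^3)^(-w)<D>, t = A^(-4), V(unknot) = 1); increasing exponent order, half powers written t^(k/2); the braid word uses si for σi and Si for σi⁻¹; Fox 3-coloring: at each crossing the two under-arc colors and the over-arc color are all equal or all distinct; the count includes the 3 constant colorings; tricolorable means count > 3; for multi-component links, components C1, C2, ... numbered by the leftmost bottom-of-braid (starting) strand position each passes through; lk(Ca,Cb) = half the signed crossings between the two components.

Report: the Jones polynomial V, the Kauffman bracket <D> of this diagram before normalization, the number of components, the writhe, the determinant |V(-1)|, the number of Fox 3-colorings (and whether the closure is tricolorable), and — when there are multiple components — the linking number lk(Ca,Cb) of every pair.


V = t^2 + t^4 - t^5 + t^6 - t^7
<D> = A^-13 - A^-9 + A^-5 - A^-1 - A^7 (w = +5)
1 component over 13 crossings, w = +5
3 Fox colorings among 3^13, |V(-1)| = 5: not tricolorable
why: w = +5 shifts under R1 moves; the (-A^3)^(-5) factor cancels that in V


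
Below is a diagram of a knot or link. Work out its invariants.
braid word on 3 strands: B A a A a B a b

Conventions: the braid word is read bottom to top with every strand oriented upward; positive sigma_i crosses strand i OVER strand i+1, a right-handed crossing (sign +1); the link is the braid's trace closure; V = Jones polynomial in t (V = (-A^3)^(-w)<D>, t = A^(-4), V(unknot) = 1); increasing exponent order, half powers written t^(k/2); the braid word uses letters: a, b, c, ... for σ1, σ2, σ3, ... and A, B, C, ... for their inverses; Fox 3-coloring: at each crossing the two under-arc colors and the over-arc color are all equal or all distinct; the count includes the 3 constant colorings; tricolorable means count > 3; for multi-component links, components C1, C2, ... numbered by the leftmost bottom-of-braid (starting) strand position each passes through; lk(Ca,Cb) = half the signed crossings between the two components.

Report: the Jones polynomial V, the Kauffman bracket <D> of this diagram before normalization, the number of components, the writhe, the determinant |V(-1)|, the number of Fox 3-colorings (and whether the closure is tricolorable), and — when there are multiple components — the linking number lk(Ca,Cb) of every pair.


V = 1
<D> = 1 (w = 0)
1 component over 8 crossings, w = 0
3 Fox colorings among 3^8, |V(-1)| = 1: not tricolorable
why: |V(-1)| = 1: so not tricolorable, since 3 does not divide 1


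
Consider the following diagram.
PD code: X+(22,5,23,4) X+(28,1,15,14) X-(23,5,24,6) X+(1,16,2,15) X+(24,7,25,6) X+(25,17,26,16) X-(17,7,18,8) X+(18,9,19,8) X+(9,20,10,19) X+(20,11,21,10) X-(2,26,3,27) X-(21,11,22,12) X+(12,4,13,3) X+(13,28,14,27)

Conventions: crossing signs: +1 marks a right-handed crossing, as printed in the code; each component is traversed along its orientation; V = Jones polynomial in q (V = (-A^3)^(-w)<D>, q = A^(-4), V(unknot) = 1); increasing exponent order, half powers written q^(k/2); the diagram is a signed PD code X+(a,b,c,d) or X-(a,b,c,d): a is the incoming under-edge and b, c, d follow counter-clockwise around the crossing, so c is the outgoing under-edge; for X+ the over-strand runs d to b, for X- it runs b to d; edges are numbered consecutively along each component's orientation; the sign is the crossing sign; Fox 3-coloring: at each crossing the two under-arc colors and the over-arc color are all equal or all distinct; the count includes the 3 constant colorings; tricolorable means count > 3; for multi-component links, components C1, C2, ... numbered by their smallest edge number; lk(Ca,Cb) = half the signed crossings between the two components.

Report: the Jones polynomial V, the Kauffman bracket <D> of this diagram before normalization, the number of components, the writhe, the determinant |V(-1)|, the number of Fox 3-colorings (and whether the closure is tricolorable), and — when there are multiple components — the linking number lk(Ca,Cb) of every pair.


Jones polynomial: V(q) = -q^(3/2) + q^(5/2) - 3q^(7/2) + 2q^(9/2) - 2q^(11/2) + 2q^(13/2) - q^(15/2)
<D> = -A^-12 + 2A^-8 - 2A^-4 + 2 - 3A^4 + A^8 - A^12; writhe +6
components 2, writhe +6 (14 crossings)
linking number lk(C1,C2) = +2
3-colorings: 9 of 3^14, det 12 — tricolorable
note: |V(-1)| = 12: so tricolorable, since 3 divides 12


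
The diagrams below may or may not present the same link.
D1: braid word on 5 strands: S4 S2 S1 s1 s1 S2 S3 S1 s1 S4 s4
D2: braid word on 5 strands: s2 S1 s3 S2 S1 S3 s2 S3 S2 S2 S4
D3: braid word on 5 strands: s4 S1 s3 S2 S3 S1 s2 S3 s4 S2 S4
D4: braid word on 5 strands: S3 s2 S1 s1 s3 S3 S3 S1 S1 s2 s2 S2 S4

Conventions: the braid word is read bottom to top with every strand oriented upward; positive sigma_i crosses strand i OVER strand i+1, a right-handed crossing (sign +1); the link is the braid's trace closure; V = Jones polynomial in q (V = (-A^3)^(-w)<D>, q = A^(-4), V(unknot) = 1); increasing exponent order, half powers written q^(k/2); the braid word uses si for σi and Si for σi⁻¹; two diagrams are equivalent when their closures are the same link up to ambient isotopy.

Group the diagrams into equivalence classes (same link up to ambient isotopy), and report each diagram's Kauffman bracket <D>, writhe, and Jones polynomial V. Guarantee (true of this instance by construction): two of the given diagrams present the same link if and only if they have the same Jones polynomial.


grouping into links: {D1} | {D2, D3} | {D4}
V(D1) = -q^(-5/2) - q^(-1/2)  (w -3, c 11, <D> = A^-7 + A)
V(D2) = q^(-11/2) - q^(-9/2) + q^(-7/2) - 2q^(-5/2) + q^(-3/2) - 2q^(-1/2)  [11 crossings, <D> = 2A^-13 - A^-9 + 2A^-5 - A^-1 + A^3 - A^7, w = -5]
D3 (bracket 2A^-7 - A^-3 + 2A - A^5 + A^9 - A^13; 11 crossings at w = -3): V = q^(-11/2) - q^(-9/2) + q^(-7/2) - 2q^(-5/2) + q^(-3/2) - 2q^(-1/2)
D4 (bracket A^-15 - A^-11 + 2A^-7 - 2A^-3 + 2A - A^5 + A^9; 13 crossings at w = -3): V = -q^(-9/2) + q^(-7/2) - 2q^(-5/2) + 2q^(-3/2) - 2q^(-1/2) + q^(1/2) - q^(3/2)
key observation: 3 values of V(q) split the 4 diagrams


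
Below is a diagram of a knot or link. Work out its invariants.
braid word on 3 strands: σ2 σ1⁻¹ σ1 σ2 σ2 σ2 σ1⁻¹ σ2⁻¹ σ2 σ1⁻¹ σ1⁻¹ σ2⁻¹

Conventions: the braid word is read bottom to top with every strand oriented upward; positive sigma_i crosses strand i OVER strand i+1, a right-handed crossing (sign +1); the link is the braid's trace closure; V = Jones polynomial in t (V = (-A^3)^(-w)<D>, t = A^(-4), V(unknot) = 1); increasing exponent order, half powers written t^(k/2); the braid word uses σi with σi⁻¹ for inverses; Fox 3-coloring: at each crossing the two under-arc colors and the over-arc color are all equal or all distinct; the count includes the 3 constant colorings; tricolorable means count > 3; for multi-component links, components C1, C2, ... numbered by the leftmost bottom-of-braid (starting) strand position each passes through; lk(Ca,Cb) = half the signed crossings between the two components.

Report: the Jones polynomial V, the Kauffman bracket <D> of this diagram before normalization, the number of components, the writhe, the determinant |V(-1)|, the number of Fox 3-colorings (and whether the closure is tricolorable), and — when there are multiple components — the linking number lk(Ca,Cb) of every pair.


V(t) = -t^-3 + t^-2 - t^-1 + 3 - t + t^2 - t^3
bracket: -A^-12 + A^-8 - A^-4 + 3 - A^4 + A^8 - A^12, w = 0
1 component, writhe 0, over 12 crossings
det 9, colorings 27 of 3^12 — tricolorable
observation: palindromic: swapping t for 1/t fixes V


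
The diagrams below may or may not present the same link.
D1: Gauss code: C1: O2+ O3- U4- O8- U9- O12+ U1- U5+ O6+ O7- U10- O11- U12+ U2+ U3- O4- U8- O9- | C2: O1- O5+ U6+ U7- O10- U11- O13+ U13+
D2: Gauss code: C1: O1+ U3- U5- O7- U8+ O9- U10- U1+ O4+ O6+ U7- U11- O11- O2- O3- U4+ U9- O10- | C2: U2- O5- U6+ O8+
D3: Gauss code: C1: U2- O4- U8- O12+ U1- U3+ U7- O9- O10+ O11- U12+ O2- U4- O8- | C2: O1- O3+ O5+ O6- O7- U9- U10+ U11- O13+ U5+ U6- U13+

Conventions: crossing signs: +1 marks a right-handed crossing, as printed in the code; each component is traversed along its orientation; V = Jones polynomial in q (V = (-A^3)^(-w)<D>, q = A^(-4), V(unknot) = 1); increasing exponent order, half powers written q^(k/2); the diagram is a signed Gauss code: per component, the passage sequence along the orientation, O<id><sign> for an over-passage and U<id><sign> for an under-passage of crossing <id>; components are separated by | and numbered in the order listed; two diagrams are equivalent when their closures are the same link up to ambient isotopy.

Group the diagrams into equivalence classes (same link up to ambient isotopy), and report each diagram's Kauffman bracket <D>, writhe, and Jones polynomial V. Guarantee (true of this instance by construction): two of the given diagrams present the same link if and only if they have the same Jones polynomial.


equivalence classes: {D1, D3} | {D2}
D1 (bracket A^-3 + 2A^5 - A^9 + A^13 - A^17; 13 crossings at w = -3): V = q^(-13/2) - q^(-11/2) + q^(-9/2) - 2q^(-7/2) - q^(-3/2)
D2 (bracket A^-15 - A^-11 + 2A^-7 - A^-3 + 2A - A^5; 11 crossings at w = -3): V = q^(-7/2) - 2q^(-5/2) + q^(-3/2) - 2q^(-1/2) + q^(1/2) - q^(3/2)
V(D3) = q^(-13/2) - q^(-11/2) + q^(-9/2) - 2q^(-7/2) - q^(-3/2)  [13 crossings, <D> = A^-3 + 2A^5 - A^9 + A^13 - A^17, w = -3]
key observation: 2 classes among 3 diagrams; unequal V(q) rules out equality


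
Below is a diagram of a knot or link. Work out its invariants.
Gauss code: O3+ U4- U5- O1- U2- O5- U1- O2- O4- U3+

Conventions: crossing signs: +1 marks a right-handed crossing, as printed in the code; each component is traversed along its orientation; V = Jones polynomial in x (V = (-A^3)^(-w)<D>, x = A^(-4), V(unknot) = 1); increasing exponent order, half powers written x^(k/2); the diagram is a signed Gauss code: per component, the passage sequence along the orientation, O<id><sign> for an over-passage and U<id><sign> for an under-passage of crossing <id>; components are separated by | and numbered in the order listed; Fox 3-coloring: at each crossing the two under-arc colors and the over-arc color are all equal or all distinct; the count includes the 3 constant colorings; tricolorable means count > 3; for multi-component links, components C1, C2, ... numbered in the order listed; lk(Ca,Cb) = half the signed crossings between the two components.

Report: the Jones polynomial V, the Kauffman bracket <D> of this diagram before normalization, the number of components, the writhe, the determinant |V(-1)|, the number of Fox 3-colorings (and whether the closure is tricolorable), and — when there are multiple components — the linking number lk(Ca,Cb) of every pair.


V(x) = -x^-4 + x^-3 + x^-1
bracket: -A^-5 - A^3 + A^7, w = -3
1 component, writhe -3, over 5 crossings
det 3, colorings 9 of 3^5 — tricolorable
observation: the span of V is 3, forcing >= 3 crossings in any diagram


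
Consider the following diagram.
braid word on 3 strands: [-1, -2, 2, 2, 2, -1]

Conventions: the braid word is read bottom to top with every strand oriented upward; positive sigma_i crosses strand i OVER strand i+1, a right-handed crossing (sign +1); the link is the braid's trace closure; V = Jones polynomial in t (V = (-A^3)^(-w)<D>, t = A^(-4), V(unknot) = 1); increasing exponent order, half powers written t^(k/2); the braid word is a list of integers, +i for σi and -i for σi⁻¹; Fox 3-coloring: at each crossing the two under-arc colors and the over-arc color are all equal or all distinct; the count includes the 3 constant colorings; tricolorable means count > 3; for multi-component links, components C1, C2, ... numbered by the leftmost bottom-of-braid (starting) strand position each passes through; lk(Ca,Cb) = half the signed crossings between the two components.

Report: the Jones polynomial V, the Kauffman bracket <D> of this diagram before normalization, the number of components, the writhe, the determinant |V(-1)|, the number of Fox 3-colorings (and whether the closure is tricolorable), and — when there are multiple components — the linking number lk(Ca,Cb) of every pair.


V(t) = t^-2 + 2 + t^2
bracket: A^-8 + 2 + A^8, w = 0
3 components, writhe 0, over 6 crossings
lk(C1,C2) = -1
linking number lk(C1,C3) = +1
lk(C2,C3): 0
det 4, colorings 3 of 3^6 — not tricolorable
observation: V is palindromic (span 4, det 4): t -> 1/t fixes it; necessary, not sufficient, for amphichirality


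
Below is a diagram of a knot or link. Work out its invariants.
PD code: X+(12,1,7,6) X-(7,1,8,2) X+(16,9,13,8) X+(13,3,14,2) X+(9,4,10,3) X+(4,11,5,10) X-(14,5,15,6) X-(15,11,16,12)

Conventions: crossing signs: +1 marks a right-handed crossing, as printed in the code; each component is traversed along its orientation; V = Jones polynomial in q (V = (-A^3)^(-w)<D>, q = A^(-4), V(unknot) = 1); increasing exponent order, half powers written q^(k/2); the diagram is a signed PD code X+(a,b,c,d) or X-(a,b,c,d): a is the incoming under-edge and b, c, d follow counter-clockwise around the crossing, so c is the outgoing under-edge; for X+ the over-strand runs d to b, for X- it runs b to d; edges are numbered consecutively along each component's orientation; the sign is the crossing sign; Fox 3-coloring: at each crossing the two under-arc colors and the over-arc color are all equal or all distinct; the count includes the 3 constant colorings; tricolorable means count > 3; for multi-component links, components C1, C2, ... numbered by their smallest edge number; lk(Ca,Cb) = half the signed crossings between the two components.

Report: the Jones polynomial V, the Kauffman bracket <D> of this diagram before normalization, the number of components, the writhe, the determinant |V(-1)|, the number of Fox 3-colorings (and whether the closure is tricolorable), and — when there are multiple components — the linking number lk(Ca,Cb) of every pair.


V(q) = 1 + q + q^2 + q^3
bracket: A^-6 + A^-2 + A^2 + A^6, w = +2
3 components, writhe +2, over 8 crossings
lk(C1,C2) = +1
linking number lk(C1,C3) = 0
lk(C2,C3): 0
det 0, colorings 9 of 3^8 — tricolorable
observation: w = +2 (over 8 crossings) is diagram-only; (-A^3)^(-2) removes it from V


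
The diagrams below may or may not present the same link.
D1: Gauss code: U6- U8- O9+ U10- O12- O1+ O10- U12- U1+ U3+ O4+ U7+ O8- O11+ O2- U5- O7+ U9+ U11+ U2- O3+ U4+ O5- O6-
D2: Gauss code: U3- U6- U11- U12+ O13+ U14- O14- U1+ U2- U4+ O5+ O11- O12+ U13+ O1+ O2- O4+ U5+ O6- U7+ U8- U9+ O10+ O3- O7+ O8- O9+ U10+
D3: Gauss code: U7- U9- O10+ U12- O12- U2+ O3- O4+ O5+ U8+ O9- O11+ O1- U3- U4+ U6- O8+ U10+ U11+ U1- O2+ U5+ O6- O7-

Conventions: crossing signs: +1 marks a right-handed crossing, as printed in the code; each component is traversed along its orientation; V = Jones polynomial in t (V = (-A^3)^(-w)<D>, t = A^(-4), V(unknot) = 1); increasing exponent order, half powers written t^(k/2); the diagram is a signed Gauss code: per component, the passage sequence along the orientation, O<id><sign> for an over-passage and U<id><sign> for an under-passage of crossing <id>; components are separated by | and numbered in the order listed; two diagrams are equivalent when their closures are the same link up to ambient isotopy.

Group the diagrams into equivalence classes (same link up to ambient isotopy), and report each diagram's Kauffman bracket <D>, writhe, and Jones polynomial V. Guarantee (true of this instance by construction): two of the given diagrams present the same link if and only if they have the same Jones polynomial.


grouping into links: {D1, D3} | {D2}
V(D1) = t^-1 - 1 + 2t - 2t^2 + 2t^3 - 2t^4 + t^5  (w 0, c 12, <D> = A^-20 - 2A^-16 + 2A^-12 - 2A^-8 + 2A^-4 - 1 + A^4)
V(D2) = t + t^3 - t^4  [14 crossings, <D> = -A^-10 + A^-6 + A^2, w = +2]
V(D3) = t^-1 - 1 + 2t - 2t^2 + 2t^3 - 2t^4 + t^5  [12 crossings, <D> = A^-20 - 2A^-16 + 2A^-12 - 2A^-8 + 2A^-4 - 1 + A^4, w = 0]
why: comparing 3 Jones polynomials yields 2 groups


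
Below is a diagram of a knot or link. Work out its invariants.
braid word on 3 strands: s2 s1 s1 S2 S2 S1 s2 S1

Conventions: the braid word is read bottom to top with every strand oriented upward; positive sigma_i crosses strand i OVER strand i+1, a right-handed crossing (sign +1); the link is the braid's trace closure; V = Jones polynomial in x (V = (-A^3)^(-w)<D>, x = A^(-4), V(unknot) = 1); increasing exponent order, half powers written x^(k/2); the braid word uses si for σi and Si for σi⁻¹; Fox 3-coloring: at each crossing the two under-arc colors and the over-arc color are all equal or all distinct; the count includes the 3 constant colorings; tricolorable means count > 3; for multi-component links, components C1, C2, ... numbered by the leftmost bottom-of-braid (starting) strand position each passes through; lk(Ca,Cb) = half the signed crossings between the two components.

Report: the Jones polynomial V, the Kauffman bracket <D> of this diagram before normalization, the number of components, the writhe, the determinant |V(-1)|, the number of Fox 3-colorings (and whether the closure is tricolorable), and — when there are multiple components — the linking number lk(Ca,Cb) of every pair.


V = -x^-3 + 2x^-2 - 2x^-1 + 3 - 2x + 2x^2 - x^3
<D> = -A^-12 + 2A^-8 - 2A^-4 + 3 - 2A^4 + 2A^8 - A^12 (w = 0)
1 component over 8 crossings, w = 0
3 Fox colorings among 3^8, |V(-1)| = 13: not tricolorable
why: |V(-1)| = 13: so not tricolorable, since 3 does not divide 13


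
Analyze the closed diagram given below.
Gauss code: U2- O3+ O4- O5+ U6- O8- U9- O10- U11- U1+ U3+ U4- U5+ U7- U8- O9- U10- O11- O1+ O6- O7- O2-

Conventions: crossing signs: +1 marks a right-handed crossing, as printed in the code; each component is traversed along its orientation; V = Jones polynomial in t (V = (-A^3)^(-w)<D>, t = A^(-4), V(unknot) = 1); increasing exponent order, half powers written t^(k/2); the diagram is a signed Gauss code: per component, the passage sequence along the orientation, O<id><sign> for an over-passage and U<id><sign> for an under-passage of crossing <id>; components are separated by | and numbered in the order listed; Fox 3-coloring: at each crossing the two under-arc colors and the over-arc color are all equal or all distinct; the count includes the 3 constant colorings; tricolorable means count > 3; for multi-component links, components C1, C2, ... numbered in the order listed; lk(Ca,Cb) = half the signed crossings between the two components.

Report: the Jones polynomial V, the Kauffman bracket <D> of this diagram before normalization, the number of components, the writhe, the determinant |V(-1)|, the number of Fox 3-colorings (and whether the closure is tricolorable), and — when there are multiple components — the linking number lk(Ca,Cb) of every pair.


V = -t^-4 + t^-3 + t^-1
<D> = -A^-11 - A^-3 + A (w = -5)
1 component over 11 crossings, w = -5
9 Fox colorings among 3^11, |V(-1)| = 3: tricolorable
why: det 3 = |V(-1)|; divisible by 3, so tricolorable


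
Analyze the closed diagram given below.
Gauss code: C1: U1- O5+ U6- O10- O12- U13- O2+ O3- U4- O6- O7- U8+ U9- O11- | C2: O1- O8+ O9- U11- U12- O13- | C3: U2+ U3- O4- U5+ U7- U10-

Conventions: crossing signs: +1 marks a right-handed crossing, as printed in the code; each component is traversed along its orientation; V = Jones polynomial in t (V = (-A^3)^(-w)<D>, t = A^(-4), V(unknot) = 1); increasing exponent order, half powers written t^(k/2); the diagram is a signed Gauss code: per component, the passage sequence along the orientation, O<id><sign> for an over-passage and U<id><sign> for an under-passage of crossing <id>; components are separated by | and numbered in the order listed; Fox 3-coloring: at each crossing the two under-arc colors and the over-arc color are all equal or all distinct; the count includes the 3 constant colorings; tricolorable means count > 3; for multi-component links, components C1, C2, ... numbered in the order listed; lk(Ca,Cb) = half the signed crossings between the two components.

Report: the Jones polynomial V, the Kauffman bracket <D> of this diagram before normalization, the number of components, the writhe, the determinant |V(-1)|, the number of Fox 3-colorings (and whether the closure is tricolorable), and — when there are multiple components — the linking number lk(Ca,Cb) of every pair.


V = t^-8 - t^-7 + 2t^-6 - t^-5 + 2t^-4 + t^-2
<D> = -A^-13 - 2A^-5 + A^-1 - 2A^3 + A^7 - A^11 (w = -7)
3 components over 13 crossings, w = -7
lk(C1,C2): -2
lk(C1,C3) = -1
linking number lk(C2,C3) = 0
3 Fox colorings among 3^13, |V(-1)| = 8: not tricolorable
why: det 8 = |V(-1)|; not divisible by 3, so not tricolorable


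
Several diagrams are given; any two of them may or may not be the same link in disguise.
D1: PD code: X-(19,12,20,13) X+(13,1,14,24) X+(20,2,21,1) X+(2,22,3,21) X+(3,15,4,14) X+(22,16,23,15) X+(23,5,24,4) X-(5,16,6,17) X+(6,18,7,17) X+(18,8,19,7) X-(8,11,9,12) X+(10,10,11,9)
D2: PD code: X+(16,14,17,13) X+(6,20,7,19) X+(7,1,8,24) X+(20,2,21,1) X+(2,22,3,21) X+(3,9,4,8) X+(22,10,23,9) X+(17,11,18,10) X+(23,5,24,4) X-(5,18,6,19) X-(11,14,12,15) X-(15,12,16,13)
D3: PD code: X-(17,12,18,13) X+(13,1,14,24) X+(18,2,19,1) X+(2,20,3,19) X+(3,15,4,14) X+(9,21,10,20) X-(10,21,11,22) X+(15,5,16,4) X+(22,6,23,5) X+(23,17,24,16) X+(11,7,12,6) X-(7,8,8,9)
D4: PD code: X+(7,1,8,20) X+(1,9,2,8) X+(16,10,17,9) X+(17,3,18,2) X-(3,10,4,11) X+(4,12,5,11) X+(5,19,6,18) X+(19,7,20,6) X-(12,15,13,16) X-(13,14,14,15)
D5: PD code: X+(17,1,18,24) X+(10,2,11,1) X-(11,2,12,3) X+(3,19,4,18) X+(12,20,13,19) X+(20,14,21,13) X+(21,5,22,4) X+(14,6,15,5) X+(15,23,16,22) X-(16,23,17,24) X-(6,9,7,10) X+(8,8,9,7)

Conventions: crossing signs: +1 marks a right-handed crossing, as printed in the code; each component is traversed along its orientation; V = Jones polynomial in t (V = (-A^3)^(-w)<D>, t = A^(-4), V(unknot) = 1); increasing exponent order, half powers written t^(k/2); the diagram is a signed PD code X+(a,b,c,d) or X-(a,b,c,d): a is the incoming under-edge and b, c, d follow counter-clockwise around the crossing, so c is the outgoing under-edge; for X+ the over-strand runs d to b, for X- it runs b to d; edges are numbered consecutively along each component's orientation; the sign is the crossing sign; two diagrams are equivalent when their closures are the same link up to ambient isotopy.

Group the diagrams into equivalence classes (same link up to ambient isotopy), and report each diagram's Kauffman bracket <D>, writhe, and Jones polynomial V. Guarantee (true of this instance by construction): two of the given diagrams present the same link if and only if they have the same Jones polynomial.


classes: {D1, D2, D3, D4, D5}
V(D1) = t^2 + t^4 - t^5 + t^6 - t^7  [12 crossings, <D> = -A^-10 + A^-6 - A^-2 + A^2 + A^10, w = +6]
V(D2) = t^2 + t^4 - t^5 + t^6 - t^7  (w +6, c 12, <D> = -A^-10 + A^-6 - A^-2 + A^2 + A^10)
V(D3) = t^2 + t^4 - t^5 + t^6 - t^7  (w +6, c 12, <D> = -A^-10 + A^-6 - A^-2 + A^2 + A^10)
V(D4) = t^2 + t^4 - t^5 + t^6 - t^7  [10 crossings, <D> = -A^-16 + A^-12 - A^-8 + A^-4 + A^4, w = +4]
V(D5) = t^2 + t^4 - t^5 + t^6 - t^7  [12 crossings, <D> = -A^-10 + A^-6 - A^-2 + A^2 + A^10, w = +6]
insight: all 5 diagrams share one V(t), hence one class


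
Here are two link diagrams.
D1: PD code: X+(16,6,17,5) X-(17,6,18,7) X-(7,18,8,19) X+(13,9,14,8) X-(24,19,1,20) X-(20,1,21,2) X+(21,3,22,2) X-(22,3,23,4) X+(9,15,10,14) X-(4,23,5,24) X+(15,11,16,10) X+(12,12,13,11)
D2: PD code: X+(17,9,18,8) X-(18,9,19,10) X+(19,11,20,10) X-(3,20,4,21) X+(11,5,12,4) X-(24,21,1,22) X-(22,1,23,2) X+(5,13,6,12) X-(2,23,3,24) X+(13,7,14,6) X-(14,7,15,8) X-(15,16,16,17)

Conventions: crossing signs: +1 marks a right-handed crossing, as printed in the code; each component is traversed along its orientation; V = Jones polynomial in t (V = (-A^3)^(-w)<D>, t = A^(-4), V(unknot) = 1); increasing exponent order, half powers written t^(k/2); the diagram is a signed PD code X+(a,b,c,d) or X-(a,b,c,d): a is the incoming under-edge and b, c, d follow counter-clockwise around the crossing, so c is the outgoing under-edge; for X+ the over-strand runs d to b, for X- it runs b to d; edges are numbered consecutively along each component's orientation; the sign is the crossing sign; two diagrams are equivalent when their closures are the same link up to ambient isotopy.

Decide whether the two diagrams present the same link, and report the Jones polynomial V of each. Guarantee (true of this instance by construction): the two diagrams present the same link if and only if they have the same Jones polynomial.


equivalent: yes
V(D1) = -t^-3 + t^-2 - t^-1 + 3 - t + t^2 - t^3  (w 0, c 12, <D> = -A^-12 + A^-8 - A^-4 + 3 - A^4 + A^8 - A^12)
D2 (bracket -A^-18 + A^-14 - A^-10 + 3A^-6 - A^-2 + A^2 - A^6; 12 crossings at w = -2): V = -t^-3 + t^-2 - t^-1 + 3 - t + t^2 - t^3
why: one V(t) for all 2 diagrams — one class (guaranteed)


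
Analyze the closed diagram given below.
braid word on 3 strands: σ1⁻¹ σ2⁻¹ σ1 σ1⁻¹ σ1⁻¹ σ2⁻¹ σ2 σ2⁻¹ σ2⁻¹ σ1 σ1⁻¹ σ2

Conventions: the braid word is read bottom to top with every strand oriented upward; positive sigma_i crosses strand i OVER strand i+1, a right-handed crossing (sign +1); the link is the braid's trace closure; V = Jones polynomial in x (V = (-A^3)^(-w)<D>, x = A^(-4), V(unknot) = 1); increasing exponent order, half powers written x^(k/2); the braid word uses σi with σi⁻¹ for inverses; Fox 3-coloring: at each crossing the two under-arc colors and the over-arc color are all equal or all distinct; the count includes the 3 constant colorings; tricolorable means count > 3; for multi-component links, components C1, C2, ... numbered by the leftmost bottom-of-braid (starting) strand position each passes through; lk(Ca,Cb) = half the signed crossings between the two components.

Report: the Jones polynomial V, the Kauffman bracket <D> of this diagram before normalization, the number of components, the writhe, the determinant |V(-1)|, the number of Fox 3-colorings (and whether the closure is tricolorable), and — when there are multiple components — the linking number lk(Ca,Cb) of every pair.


Jones polynomial: V(x) = -x^-4 + x^-3 + x^-1
<D> = A^-8 + 1 - A^4; writhe -4
components 1, writhe -4 (12 crossings)
3-colorings: 9 of 3^12, det 3 — tricolorable
note: w = -4 (over 12 crossings) is diagram-only; (-A^3)^(4) removes it from V


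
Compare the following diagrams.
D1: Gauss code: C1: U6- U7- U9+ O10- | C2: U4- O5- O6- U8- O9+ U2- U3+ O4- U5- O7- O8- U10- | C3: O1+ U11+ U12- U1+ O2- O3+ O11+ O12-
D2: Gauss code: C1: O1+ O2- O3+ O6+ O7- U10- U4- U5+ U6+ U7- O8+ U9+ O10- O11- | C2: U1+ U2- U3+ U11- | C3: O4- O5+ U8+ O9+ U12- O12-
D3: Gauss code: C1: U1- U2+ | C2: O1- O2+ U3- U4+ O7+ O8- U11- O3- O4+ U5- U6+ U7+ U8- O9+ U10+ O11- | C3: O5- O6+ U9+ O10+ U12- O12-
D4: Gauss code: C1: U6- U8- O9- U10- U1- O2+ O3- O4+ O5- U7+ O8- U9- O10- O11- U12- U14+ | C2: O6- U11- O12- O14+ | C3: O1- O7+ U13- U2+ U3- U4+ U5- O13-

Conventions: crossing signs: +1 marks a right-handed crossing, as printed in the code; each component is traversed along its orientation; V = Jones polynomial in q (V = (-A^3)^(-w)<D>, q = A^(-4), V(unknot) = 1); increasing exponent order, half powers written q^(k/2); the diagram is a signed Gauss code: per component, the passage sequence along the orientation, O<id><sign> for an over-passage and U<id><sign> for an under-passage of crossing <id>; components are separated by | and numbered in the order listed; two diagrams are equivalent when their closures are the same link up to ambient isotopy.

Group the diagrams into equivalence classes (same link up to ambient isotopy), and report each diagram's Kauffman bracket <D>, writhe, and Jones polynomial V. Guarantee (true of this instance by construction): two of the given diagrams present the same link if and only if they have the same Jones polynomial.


classes: {D1, D4} | {D2, D3}
V(D1) = -q^-7 + q^-4 + 2q^-3 + q^-2 + q^-1  [12 crossings, <D> = A^-8 + A^-4 + 2 + A^4 - A^16, w = -4]
V(D2) = 1 + q + q^2 + q^3  [12 crossings, <D> = A^-12 + A^-8 + A^-4 + 1, w = 0]
V(D3) = 1 + q + q^2 + q^3  [12 crossings, <D> = A^-12 + A^-8 + A^-4 + 1, w = 0]
D4 (bracket A^-14 + A^-10 + 2A^-6 + A^-2 - A^10; 14 crossings at w = -6): V = -q^-7 + q^-4 + 2q^-3 + q^-2 + q^-1
insight: 2 values of V(q) split the 4 diagrams
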